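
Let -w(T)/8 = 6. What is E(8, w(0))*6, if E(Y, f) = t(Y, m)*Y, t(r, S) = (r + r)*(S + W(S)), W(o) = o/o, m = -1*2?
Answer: -768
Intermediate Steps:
m = -2
w(T) = -48 (w(T) = -8*6 = -48)
W(o) = 1
t(r, S) = 2*r*(1 + S) (t(r, S) = (r + r)*(S + 1) = (2*r)*(1 + S) = 2*r*(1 + S))
E(Y, f) = -2*Y**2 (E(Y, f) = (2*Y*(1 - 2))*Y = (2*Y*(-1))*Y = (-2*Y)*Y = -2*Y**2)
E(8, w(0))*6 = -2*8**2*6 = -2*64*6 = -128*6 = -768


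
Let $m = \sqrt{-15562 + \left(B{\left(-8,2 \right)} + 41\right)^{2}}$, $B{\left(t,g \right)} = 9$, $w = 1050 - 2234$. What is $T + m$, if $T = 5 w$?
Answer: $-5920 + i \sqrt{13062} \approx -5920.0 + 114.29 i$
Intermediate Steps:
$w = -1184$ ($w = 1050 - 2234 = -1184$)
$m = i \sqrt{13062}$ ($m = \sqrt{-15562 + \left(9 + 41\right)^{2}} = \sqrt{-15562 + 50^{2}} = \sqrt{-15562 + 2500} = \sqrt{-13062} = i \sqrt{13062} \approx 114.29 i$)
$T = -5920$ ($T = 5 \left(-1184\right) = -5920$)
$T + m = -5920 + i \sqrt{13062}$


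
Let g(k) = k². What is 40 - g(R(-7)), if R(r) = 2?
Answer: 36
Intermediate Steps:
40 - g(R(-7)) = 40 - 1*2² = 40 - 1*4 = 40 - 4 = 36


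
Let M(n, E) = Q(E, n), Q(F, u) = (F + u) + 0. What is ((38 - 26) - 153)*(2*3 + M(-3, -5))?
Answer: 282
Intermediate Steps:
Q(F, u) = F + u
M(n, E) = E + n
((38 - 26) - 153)*(2*3 + M(-3, -5)) = ((38 - 26) - 153)*(2*3 + (-5 - 3)) = (12 - 153)*(6 - 8) = -141*(-2) = 282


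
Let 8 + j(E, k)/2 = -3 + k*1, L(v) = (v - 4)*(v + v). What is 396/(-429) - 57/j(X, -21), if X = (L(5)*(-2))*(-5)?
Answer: -27/832 ≈ -0.032452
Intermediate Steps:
L(v) = 2*v*(-4 + v) (L(v) = (-4 + v)*(2*v) = 2*v*(-4 + v))
X = 100 (X = ((2*5*(-4 + 5))*(-2))*(-5) = ((2*5*1)*(-2))*(-5) = (10*(-2))*(-5) = -20*(-5) = 100)
j(E, k) = -22 + 2*k (j(E, k) = -16 + 2*(-3 + k*1) = -16 + 2*(-3 + k) = -16 + (-6 + 2*k) = -22 + 2*k)
396/(-429) - 57/j(X, -21) = 396/(-429) - 57/(-22 + 2*(-21)) = 396*(-1/429) - 57/(-22 - 42) = -12/13 - 57/(-64) = -12/13 - 57*(-1/64) = -12/13 + 57/64 = -27/832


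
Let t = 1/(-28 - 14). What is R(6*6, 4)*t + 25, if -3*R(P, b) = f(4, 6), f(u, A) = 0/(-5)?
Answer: 25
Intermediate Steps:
f(u, A) = 0 (f(u, A) = 0*(-⅕) = 0)
R(P, b) = 0 (R(P, b) = -⅓*0 = 0)
t = -1/42 (t = 1/(-42) = -1/42 ≈ -0.023810)
R(6*6, 4)*t + 25 = 0*(-1/42) + 25 = 0 + 25 = 25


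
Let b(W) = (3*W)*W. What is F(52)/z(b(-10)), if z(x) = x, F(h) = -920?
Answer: -46/15 ≈ -3.0667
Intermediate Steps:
b(W) = 3*W**2
F(52)/z(b(-10)) = -920/(3*(-10)**2) = -920/(3*100) = -920/300 = -920*1/300 = -46/15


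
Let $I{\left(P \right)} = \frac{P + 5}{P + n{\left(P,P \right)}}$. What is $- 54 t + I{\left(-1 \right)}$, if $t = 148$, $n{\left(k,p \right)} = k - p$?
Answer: $-7996$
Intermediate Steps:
$I{\left(P \right)} = \frac{5 + P}{P}$ ($I{\left(P \right)} = \frac{P + 5}{P + \left(P - P\right)} = \frac{5 + P}{P + 0} = \frac{5 + P}{P}$)
$- 54 t + I{\left(-1 \right)} = \left(-54\right) 148 + \frac{5 - 1}{-1} = -7992 - 4 = -7996$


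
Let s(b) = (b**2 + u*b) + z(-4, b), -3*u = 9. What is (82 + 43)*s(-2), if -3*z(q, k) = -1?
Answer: 3875/3 ≈ 1291.7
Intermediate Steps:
u = -3 (u = -1/3*9 = -3)
z(q, k) = 1/3 (z(q, k) = -1/3*(-1) = 1/3)
s(b) = 1/3 + b**2 - 3*b (s(b) = (b**2 - 3*b) + 1/3 = 1/3 + b**2 - 3*b)
(82 + 43)*s(-2) = (82 + 43)*(1/3 + (-2)**2 - 3*(-2)) = 125*(1/3 + 4 + 6) = 125*(31/3) = 3875/3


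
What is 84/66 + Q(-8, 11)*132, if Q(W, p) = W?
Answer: -11602/11 ≈ -1054.7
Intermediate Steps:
84/66 + Q(-8, 11)*132 = 84/66 - 8*132 = 84*(1/66) - 1056 = 14/11 - 1056 = -11602/11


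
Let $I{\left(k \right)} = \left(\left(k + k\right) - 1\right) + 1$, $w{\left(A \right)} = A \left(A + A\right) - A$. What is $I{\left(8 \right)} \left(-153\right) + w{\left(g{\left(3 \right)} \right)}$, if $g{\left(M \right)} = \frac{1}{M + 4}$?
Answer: $- \frac{119957}{49} \approx -2448.1$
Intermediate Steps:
$g{\left(M \right)} = \frac{1}{4 + M}$
$w{\left(A \right)} = - A + 2 A^{2}$ ($w{\left(A \right)} = A 2 A - A = 2 A^{2} - A = - A + 2 A^{2}$)
$I{\left(k \right)} = 2 k$ ($I{\left(k \right)} = \left(2 k - 1\right) + 1 = \left(-1 + 2 k\right) + 1 = 2 k$)
$I{\left(8 \right)} \left(-153\right) + w{\left(g{\left(3 \right)} \right)} = 2 \cdot 8 \left(-153\right) + \frac{-1 + \frac{2}{4 + 3}}{4 + 3} = 16 \left(-153\right) + \frac{-1 + \frac{2}{7}}{7} = -2448 + \frac{-1 + 2 \cdot \frac{1}{7}}{7} = -2448 + \frac{-1 + \frac{2}{7}}{7} = -2448 + \frac{1}{7} \left(- \frac{5}{7}\right) = -2448 - \frac{5}{49} = - \frac{119957}{49}$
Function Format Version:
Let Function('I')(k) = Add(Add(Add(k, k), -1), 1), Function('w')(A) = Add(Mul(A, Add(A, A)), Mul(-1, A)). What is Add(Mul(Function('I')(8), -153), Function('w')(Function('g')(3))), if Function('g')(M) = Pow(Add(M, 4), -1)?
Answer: Rational(-119957, 49) ≈ -2448.1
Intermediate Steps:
Function('g')(M) = Pow(Add(4, M), -1)
Function('w')(A) = Add(Mul(-1, A), Mul(2, Pow(A, 2))) (Function('w')(A) = Add(Mul(A, Mul(2, A)), Mul(-1, A)) = Add(Mul(2, Pow(A, 2)), Mul(-1, A)) = Add(Mul(-1, A), Mul(2, Pow(A, 2))))
Function('I')(k) = Mul(2, k) (Function('I')(k) = Add(Add(Mul(2, k), -1), 1) = Add(Add(-1, Mul(2, k)), 1) = Mul(2, k))
Add(Mul(Function('I')(8), -153), Function('w')(Function('g')(3))) = Add(Mul(Mul(2, 8), -153), Mul(Pow(Add(4, 3), -1), Add(-1, Mul(2, Pow(Add(4, 3), -1))))) = Add(Mul(16, -153), Mul(Pow(7, -1), Add(-1, Mul(2, Pow(7, -1))))) = Add(-2448, Mul(Rational(1, 7), Add(-1, Mul(2, Rational(1, 7))))) = Add(-2448, Mul(Rational(1, 7), Add(-1, Rational(2, 7)))) = Add(-2448, Mul(Rational(1, 7), Rational(-5, 7))) = Add(-2448, Rational(-5, 49)) = Rational(-119957, 49)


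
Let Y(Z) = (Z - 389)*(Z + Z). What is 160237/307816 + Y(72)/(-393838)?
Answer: 38579302187/60614818904 ≈ 0.63647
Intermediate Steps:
Y(Z) = 2*Z*(-389 + Z) (Y(Z) = (-389 + Z)*(2*Z) = 2*Z*(-389 + Z))
160237/307816 + Y(72)/(-393838) = 160237/307816 + (2*72*(-389 + 72))/(-393838) = 160237*(1/307816) + (2*72*(-317))*(-1/393838) = 160237/307816 - 45648*(-1/393838) = 160237/307816 + 22824/196919 = 38579302187/60614818904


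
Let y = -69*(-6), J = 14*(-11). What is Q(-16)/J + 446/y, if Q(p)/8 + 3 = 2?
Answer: 17999/15939 ≈ 1.1292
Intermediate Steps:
J = -154
Q(p) = -8 (Q(p) = -24 + 8*2 = -24 + 16 = -8)
y = 414
Q(-16)/J + 446/y = -8/(-154) + 446/414 = -8*(-1/154) + 446*(1/414) = 4/77 + 223/207 = 17999/15939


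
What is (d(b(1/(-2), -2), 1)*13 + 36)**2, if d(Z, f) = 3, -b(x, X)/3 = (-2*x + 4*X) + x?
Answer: 5625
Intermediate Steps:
b(x, X) = -12*X + 3*x (b(x, X) = -3*((-2*x + 4*X) + x) = -3*(-x + 4*X) = -12*X + 3*x)
(d(b(1/(-2), -2), 1)*13 + 36)**2 = (3*13 + 36)**2 = (39 + 36)**2 = 75**2 = 5625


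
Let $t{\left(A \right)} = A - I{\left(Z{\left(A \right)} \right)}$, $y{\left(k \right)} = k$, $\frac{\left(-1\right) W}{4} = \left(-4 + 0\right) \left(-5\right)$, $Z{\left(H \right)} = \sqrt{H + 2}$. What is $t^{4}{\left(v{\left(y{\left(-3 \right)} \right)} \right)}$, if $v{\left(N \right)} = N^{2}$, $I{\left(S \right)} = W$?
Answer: $62742241$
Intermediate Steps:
$Z{\left(H \right)} = \sqrt{2 + H}$
$W = -80$ ($W = - 4 \left(-4 + 0\right) \left(-5\right) = - 4 \left(\left(-4\right) \left(-5\right)\right) = \left(-4\right) 20 = -80$)
$I{\left(S \right)} = -80$
$t{\left(A \right)} = 80 + A$ ($t{\left(A \right)} = A - -80 = A + 80 = 80 + A$)
$t^{4}{\left(v{\left(y{\left(-3 \right)} \right)} \right)} = \left(80 + \left(-3\right)^{2}\right)^{4} = \left(80 + 9\right)^{4} = 89^{4} = 62742241$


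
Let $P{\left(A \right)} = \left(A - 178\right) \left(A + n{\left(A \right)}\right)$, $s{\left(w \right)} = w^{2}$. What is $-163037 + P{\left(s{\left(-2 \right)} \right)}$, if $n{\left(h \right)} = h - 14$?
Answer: $-161993$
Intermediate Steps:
$n{\left(h \right)} = -14 + h$ ($n{\left(h \right)} = h - 14 = -14 + h$)
$P{\left(A \right)} = \left(-178 + A\right) \left(-14 + 2 A\right)$ ($P{\left(A \right)} = \left(A - 178\right) \left(A + \left(-14 + A\right)\right) = \left(-178 + A\right) \left(-14 + 2 A\right)$)
$-163037 + P{\left(s{\left(-2 \right)} \right)} = -163037 + \left(2492 - 370 \left(-2\right)^{2} + 2 \left(\left(-2\right)^{2}\right)^{2}\right) = -163037 + \left(2492 - 1480 + 2 \cdot 4^{2}\right) = -163037 + \left(2492 - 1480 + 2 \cdot 16\right) = -163037 + \left(2492 - 1480 + 32\right) = -163037 + 1044 = -161993$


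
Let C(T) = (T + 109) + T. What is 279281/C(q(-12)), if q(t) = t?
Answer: 279281/85 ≈ 3285.7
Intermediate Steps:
C(T) = 109 + 2*T (C(T) = (109 + T) + T = 109 + 2*T)
279281/C(q(-12)) = 279281/(109 + 2*(-12)) = 279281/(109 - 24) = 279281/85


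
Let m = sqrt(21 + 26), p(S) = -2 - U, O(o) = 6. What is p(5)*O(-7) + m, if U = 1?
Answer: -18 + sqrt(47) ≈ -11.144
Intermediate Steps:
p(S) = -3 (p(S) = -2 - 1*1 = -2 - 1 = -3)
m = sqrt(47) ≈ 6.8557
p(5)*O(-7) + m = -3*6 + sqrt(47) = -18 + sqrt(47)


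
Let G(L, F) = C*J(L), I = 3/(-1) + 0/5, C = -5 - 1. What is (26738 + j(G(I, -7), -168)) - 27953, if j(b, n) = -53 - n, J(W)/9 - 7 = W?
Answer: -1100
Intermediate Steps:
C = -6
J(W) = 63 + 9*W
I = -3 (I = 3*(-1) + 0*(⅕) = -3 + 0 = -3)
G(L, F) = -378 - 54*L (G(L, F) = -6*(63 + 9*L) = -378 - 54*L)
(26738 + j(G(I, -7), -168)) - 27953 = (26738 + (-53 - 1*(-168))) - 27953 = (26738 + (-53 + 168)) - 27953 = (26738 + 115) - 27953 = 26853 - 27953 = -1100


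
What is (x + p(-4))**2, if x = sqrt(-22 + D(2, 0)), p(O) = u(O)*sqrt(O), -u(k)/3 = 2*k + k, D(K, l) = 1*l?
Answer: -(72 + sqrt(22))**2 ≈ -5881.4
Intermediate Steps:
D(K, l) = l
u(k) = -9*k (u(k) = -3*(2*k + k) = -9*k)
p(O) = -9*O**(3/2) (p(O) = (-9*O)*sqrt(O) = -9*O**(3/2))
x = I*sqrt(22) (x = sqrt(-22 + 0) = sqrt(-22) = I*sqrt(22) ≈ 4.6904*I)
(x + p(-4))**2 = (I*sqrt(22) - (-72)*I)**2 = (I*sqrt(22) + 72*I)**2 = (72*I + I*sqrt(22))**2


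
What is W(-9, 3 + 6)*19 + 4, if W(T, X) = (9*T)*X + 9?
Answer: -13676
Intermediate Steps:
W(T, X) = 9 + 9*T*X (W(T, X) = 9*T*X + 9 = 9 + 9*T*X)
W(-9, 3 + 6)*19 + 4 = (9 + 9*(-9)*(3 + 6))*19 + 4 = (9 + 9*(-9)*9)*19 + 4 = (9 - 729)*19 + 4 = -720*19 + 4 = -13680 + 4 = -13676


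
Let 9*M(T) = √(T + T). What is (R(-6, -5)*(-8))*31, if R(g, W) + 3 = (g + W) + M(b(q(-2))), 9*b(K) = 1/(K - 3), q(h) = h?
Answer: 3472 - 248*I*√10/135 ≈ 3472.0 - 5.8092*I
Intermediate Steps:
b(K) = 1/(9*(-3 + K)) (b(K) = 1/(9*(K - 3)) = 1/(9*(-3 + K)))
M(T) = √2*√T/9 (M(T) = √(T + T)/9 = √(2*T)/9 = (√2*√T)/9 = √2*√T/9)
R(g, W) = -3 + W + g + I*√10/135 (R(g, W) = -3 + ((g + W) + √2*√(1/(9*(-3 - 2)))/9) = -3 + ((W + g) + √2*√((⅑)/(-5))/9) = -3 + ((W + g) + √2*√((⅑)*(-⅕))/9) = -3 + ((W + g) + √2*√(-1/45)/9) = -3 + ((W + g) + √2*(I*√5/15)/9) = -3 + ((W + g) + I*√10/135) = -3 + (W + g + I*√10/135) = -3 + W + g + I*√10/135)
(R(-6, -5)*(-8))*31 = ((-3 - 5 - 6 + I*√10/135)*(-8))*31 = ((-14 + I*√10/135)*(-8))*31 = (112 - 8*I*√10/135)*31 = 3472 - 248*I*√10/135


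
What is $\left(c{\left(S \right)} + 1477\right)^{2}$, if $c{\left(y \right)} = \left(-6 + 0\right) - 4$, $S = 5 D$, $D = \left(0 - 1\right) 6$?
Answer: $2152089$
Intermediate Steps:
$D = -6$ ($D = \left(-1\right) 6 = -6$)
$S = -30$ ($S = 5 \left(-6\right) = -30$)
$c{\left(y \right)} = -10$ ($c{\left(y \right)} = -6 - 4 = -10$)
$\left(c{\left(S \right)} + 1477\right)^{2} = \left(-10 + 1477\right)^{2} = 1467^{2} = 2152089$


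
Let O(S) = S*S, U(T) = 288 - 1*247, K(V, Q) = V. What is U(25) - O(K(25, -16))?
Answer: -584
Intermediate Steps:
U(T) = 41 (U(T) = 288 - 247 = 41)
O(S) = S**2
U(25) - O(K(25, -16)) = 41 - 1*25**2 = 41 - 1*625 = 41 - 625 = -584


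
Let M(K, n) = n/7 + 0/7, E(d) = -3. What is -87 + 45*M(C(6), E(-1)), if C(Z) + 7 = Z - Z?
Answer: -744/7 ≈ -106.29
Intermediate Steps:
C(Z) = -7 (C(Z) = -7 + (Z - Z) = -7 + 0 = -7)
M(K, n) = n/7 (M(K, n) = n*(1/7) + 0*(1/7) = n/7 + 0 = n/7)
-87 + 45*M(C(6), E(-1)) = -87 + 45*((1/7)*(-3)) = -87 + 45*(-3/7) = -87 - 135/7 = -744/7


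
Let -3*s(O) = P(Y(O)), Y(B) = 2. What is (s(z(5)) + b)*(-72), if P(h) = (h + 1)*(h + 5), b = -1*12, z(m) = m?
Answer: 1368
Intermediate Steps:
b = -12
P(h) = (1 + h)*(5 + h)
s(O) = -7 (s(O) = -(5 + 2**2 + 6*2)/3 = -(5 + 4 + 12)/3 = -1/3*21 = -7)
(s(z(5)) + b)*(-72) = (-7 - 12)*(-72) = -19*(-72) = 1368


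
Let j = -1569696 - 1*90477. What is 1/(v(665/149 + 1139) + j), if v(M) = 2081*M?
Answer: 149/107186679 ≈ 1.3901e-6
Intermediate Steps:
j = -1660173 (j = -1569696 - 90477 = -1660173)
1/(v(665/149 + 1139) + j) = 1/(2081*(665/149 + 1139) - 1660173) = 1/(2081*(170376/149) - 1660173) = 1/(354552456/149 - 1660173) = 1/(107186679/149) = 149/107186679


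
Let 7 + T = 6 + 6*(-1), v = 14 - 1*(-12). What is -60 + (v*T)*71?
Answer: -12982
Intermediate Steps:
v = 26 (v = 14 + 12 = 26)
T = -7 (T = -7 + (6 + 6*(-1)) = -7 + (6 - 6) = -7 + 0 = -7)
-60 + (v*T)*71 = -60 + (26*(-7))*71 = -60 - 182*71 = -60 - 12922 = -12982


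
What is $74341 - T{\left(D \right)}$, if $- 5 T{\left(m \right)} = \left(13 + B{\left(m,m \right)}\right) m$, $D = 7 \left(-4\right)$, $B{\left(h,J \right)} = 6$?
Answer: $\frac{371173}{5} \approx 74235.0$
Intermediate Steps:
$D = -28$
$T{\left(m \right)} = - \frac{19 m}{5}$ ($T{\left(m \right)} = - \frac{\left(13 + 6\right) m}{5} = - \frac{19 m}{5}$)
$74341 - T{\left(D \right)} = 74341 - \left(- \frac{19}{5}\right) \left(-28\right) = 74341 - \frac{532}{5} = \frac{371173}{5}$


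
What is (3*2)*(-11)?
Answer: -66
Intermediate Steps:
(3*2)*(-11) = 6*(-11) = -66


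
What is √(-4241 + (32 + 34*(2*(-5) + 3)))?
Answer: I*√4447 ≈ 66.686*I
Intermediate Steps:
√(-4241 + (32 + 34*(2*(-5) + 3))) = √(-4241 + (32 + 34*(-10 + 3))) = √(-4241 + (32 + 34*(-7))) = √(-4241 + (32 - 238)) = √(-4241 - 206) = √(-4447) = I*√4447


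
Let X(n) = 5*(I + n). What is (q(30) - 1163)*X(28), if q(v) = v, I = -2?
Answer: -147290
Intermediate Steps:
X(n) = -10 + 5*n (X(n) = 5*(-2 + n) = -10 + 5*n)
(q(30) - 1163)*X(28) = (30 - 1163)*(-10 + 5*28) = -1133*(-10 + 140) = -1133*130 = -147290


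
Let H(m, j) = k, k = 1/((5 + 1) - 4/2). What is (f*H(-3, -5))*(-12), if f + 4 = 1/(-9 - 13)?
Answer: 267/22 ≈ 12.136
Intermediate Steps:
f = -89/22 (f = -4 + 1/(-9 - 13) = -4 + 1/(-22) = -4 - 1/22 = -89/22 ≈ -4.0455)
k = ¼ (k = 1/(6 - 4*½) = 1/(6 - 2) = 1/4 = ¼ ≈ 0.25000)
H(m, j) = ¼
(f*H(-3, -5))*(-12) = -89/22*¼*(-12) = -89/88*(-12) = 267/22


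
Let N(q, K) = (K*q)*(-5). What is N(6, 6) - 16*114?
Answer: -2004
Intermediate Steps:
N(q, K) = -5*K*q
N(6, 6) - 16*114 = -5*6*6 - 16*114 = -180 - 1824 = -2004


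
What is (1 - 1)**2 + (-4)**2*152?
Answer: 2432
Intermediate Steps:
(1 - 1)**2 + (-4)**2*152 = 0**2 + 16*152 = 0 + 2432 = 2432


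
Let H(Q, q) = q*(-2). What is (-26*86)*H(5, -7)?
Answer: -31304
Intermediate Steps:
H(Q, q) = -2*q
(-26*86)*H(5, -7) = (-26*86)*(-2*(-7)) = -2236*14 = -31304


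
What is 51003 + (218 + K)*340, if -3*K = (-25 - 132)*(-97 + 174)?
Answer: 4485629/3 ≈ 1.4952e+6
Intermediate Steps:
K = 12089/3 (K = -(-25 - 132)*(-97 + 174)/3 = -(-157)*77/3 = -⅓*(-12089) = 12089/3 ≈ 4029.7)
51003 + (218 + K)*340 = 51003 + (218 + 12089/3)*340 = 51003 + (12743/3)*340 = 51003 + 4332620/3 = 4485629/3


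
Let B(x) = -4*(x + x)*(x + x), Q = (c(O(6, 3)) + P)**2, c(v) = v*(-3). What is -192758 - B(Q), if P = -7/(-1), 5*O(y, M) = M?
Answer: -113162134/625 ≈ -1.8106e+5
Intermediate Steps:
O(y, M) = M/5
P = 7 (P = -7*(-1) = 7)
c(v) = -3*v
Q = 676/25 (Q = (-3*3/5 + 7)**2 = (-9/5 + 7)**2 = (26/5)**2 = 676/25 ≈ 27.040)
B(x) = -16*x**2 (B(x) = -4*2*x*2*x = -16*x**2)
-192758 - B(Q) = -192758 - (-16)*(676/25)**2 = -192758 - (-16)*456976/625 = -192758 - 1*(-7311616/625) = -192758 + 7311616/625 = -113162134/625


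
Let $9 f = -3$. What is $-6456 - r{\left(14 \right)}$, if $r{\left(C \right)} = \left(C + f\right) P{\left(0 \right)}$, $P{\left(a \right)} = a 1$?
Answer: $-6456$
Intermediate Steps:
$f = - \frac{1}{3}$ ($f = \frac{1}{9} \left(-3\right) = - \frac{1}{3} \approx -0.33333$)
$P{\left(a \right)} = a$
$r{\left(C \right)} = 0$ ($r{\left(C \right)} = \left(C - \frac{1}{3}\right) 0 = \left(- \frac{1}{3} + C\right) 0 = 0$)
$-6456 - r{\left(14 \right)} = -6456 - 0 = -6456 + 0 = -6456$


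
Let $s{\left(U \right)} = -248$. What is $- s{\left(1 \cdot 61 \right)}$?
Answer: $248$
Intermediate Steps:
$- s{\left(1 \cdot 61 \right)} = \left(-1\right) \left(-248\right) = 248$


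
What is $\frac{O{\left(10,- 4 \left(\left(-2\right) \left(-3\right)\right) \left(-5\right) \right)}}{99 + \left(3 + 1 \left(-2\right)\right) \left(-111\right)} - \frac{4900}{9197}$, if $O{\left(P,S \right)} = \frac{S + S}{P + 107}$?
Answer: $- \frac{757240}{1076049} \approx -0.70372$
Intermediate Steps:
$O{\left(P,S \right)} = \frac{2 S}{107 + P}$
$\frac{O{\left(10,- 4 \left(\left(-2\right) \left(-3\right)\right) \left(-5\right) \right)}}{99 + \left(3 + 1 \left(-2\right)\right) \left(-111\right)} - \frac{4900}{9197} = \frac{2 - 4 \left(\left(-2\right) \left(-3\right)\right) \left(-5\right) \frac{1}{107 + 10}}{99 + \left(3 + 1 \left(-2\right)\right) \left(-111\right)} - \frac{4900}{9197} = \frac{2 \left(-4\right) 6 \left(-5\right) \frac{1}{117}}{99 + \left(3 - 2\right) \left(-111\right)} - \frac{4900}{9197} = \frac{2 \left(\left(-24\right) \left(-5\right)\right) \frac{1}{117}}{99 + 1 \left(-111\right)} - \frac{4900}{9197} = \frac{2 \cdot 120 \cdot \frac{1}{117}}{99 - 111} - \frac{4900}{9197} = \frac{80}{39 \left(-12\right)} - \frac{4900}{9197} = \frac{80}{39} \left(- \frac{1}{12}\right) - \frac{4900}{9197} = - \frac{20}{117} - \frac{4900}{9197} = - \frac{757240}{1076049}$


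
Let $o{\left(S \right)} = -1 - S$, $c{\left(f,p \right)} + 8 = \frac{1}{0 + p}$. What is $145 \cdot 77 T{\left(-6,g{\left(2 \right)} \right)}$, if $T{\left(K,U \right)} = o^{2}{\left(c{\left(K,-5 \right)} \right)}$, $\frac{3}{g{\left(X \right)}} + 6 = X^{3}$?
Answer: $\frac{2893968}{5} \approx 5.7879 \cdot 10^{5}$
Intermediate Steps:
$g{\left(X \right)} = \frac{3}{-6 + X^{3}}$
$c{\left(f,p \right)} = -8 + \frac{1}{p}$ ($c{\left(f,p \right)} = -8 + \frac{1}{0 + p} = -8 + \frac{1}{p}$)
$T{\left(K,U \right)} = \frac{1296}{25}$ ($T{\left(K,U \right)} = \left(-1 - \left(-8 + \frac{1}{-5}\right)\right)^{2} = \left(-1 - \left(-8 - \frac{1}{5}\right)\right)^{2} = \left(-1 - - \frac{41}{5}\right)^{2} = \left(-1 + \frac{41}{5}\right)^{2} = \left(\frac{36}{5}\right)^{2} = \frac{1296}{25}$)
$145 \cdot 77 T{\left(-6,g{\left(2 \right)} \right)} = 145 \cdot 77 \cdot \frac{1296}{25} = 11165 \cdot \frac{1296}{25} = \frac{2893968}{5}$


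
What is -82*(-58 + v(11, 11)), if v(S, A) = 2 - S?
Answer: 5494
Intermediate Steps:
-82*(-58 + v(11, 11)) = -82*(-58 + (2 - 1*11)) = -82*(-58 + (2 - 11)) = -82*(-58 - 9) = -82*(-67) = 5494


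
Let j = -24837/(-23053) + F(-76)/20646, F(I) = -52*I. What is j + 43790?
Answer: 10421276196089/237976119 ≈ 43791.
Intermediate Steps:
j = 301945079/237976119 (j = -24837/(-23053) - 52*(-76)/20646 = -24837*(-1/23053) + 3952*(1/20646) = 24837/23053 + 1976/10323 = 301945079/237976119 ≈ 1.2688)
j + 43790 = 301945079/237976119 + 43790 = 10421276196089/237976119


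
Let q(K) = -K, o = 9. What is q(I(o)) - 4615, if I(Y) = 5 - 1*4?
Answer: -4616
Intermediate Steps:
I(Y) = 1 (I(Y) = 5 - 4 = 1)
q(I(o)) - 4615 = -1*1 - 4615 = -1 - 4615 = -4616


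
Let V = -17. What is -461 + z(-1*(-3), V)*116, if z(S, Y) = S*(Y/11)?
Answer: -10987/11 ≈ -998.82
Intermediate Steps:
z(S, Y) = S*Y/11 (z(S, Y) = S*(Y*(1/11)) = S*(Y/11) = S*Y/11)
-461 + z(-1*(-3), V)*116 = -461 + ((1/11)*(-1*(-3))*(-17))*116 = -461 + ((1/11)*3*(-17))*116 = -461 - 51/11*116 = -461 - 5916/11 = -10987/11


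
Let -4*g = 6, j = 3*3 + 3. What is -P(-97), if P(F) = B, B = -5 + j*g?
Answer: 23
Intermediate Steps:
j = 12 (j = 9 + 3 = 12)
g = -3/2 (g = -1/4*6 = -3/2 ≈ -1.5000)
B = -23 (B = -5 + 12*(-3/2) = -5 - 18 = -23)
P(F) = -23
-P(-97) = -1*(-23) = 23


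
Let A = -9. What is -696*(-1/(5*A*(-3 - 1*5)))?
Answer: 29/15 ≈ 1.9333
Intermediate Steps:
-696*(-1/(5*A*(-3 - 1*5))) = -696*1/(45*(-3 - 1*5)) = -696*1/(45*(-3 - 5)) = -696/(-5*(-8)*(-9)) = -696/(40*(-9)) = -696/(-360) = -696*(-1/360) = 29/15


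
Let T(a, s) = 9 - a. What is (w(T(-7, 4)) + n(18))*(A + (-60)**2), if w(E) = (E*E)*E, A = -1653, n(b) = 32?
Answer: 8037216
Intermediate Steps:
w(E) = E**3 (w(E) = E**2*E = E**3)
(w(T(-7, 4)) + n(18))*(A + (-60)**2) = ((9 - 1*(-7))**3 + 32)*(-1653 + (-60)**2) = ((9 + 7)**3 + 32)*(-1653 + 3600) = (16**3 + 32)*1947 = (4096 + 32)*1947 = 4128*1947 = 8037216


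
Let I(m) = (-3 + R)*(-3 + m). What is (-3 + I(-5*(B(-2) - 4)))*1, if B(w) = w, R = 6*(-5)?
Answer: -894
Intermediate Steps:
R = -30
I(m) = 99 - 33*m (I(m) = (-3 - 30)*(-3 + m) = -33*(-3 + m) = 99 - 33*m)
(-3 + I(-5*(B(-2) - 4)))*1 = (-3 + (99 - (-165)*(-2 - 4)))*1 = (-3 + (99 - (-165)*(-6)))*1 = (-3 + (99 - 33*30))*1 = (-3 + (99 - 990))*1 = (-3 - 891)*1 = -894*1 = -894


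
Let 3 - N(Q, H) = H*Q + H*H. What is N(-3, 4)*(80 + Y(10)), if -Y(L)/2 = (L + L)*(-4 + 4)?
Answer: -80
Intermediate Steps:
Y(L) = 0 (Y(L) = -2*(L + L)*(-4 + 4) = -2*2*L*0 = -2*0 = 0)
N(Q, H) = 3 - H² - H*Q (N(Q, H) = 3 - (H*Q + H*H) = 3 - (H*Q + H²) = 3 - (H² + H*Q) = 3 + (-H² - H*Q) = 3 - H² - H*Q)
N(-3, 4)*(80 + Y(10)) = (3 - 1*4² - 1*4*(-3))*(80 + 0) = (3 - 1*16 + 12)*80 = (3 - 16 + 12)*80 = -1*80 = -80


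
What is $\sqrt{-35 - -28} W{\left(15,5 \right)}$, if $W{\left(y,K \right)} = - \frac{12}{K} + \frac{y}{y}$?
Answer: $- \frac{7 i \sqrt{7}}{5} \approx - 3.7041 i$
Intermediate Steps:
$W{\left(y,K \right)} = 1 - \frac{12}{K}$ ($W{\left(y,K \right)} = - \frac{12}{K} + 1 = 1 - \frac{12}{K}$)
$\sqrt{-35 - -28} W{\left(15,5 \right)} = \sqrt{-35 - -28} \frac{-12 + 5}{5} = \sqrt{-35 + 28} \cdot \frac{1}{5} \left(-7\right) = \sqrt{-7} \left(- \frac{7}{5}\right) = i \sqrt{7} \left(- \frac{7}{5}\right) = - \frac{7 i \sqrt{7}}{5}$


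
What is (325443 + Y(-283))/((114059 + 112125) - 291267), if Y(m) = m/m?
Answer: -325444/65083 ≈ -5.0004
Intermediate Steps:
Y(m) = 1
(325443 + Y(-283))/((114059 + 112125) - 291267) = (325443 + 1)/((114059 + 112125) - 291267) = 325444/(226184 - 291267) = 325444/(-65083) = 325444*(-1/65083) = -325444/65083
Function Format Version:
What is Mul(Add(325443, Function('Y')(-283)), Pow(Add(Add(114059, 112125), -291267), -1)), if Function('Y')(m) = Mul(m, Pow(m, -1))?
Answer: Rational(-325444, 65083) ≈ -5.0004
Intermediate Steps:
Function('Y')(m) = 1
Mul(Add(325443, Function('Y')(-283)), Pow(Add(Add(114059, 112125), -291267), -1)) = Mul(Add(325443, 1), Pow(Add(Add(114059, 112125), -291267), -1)) = Mul(325444, Pow(Add(226184, -291267), -1)) = Mul(325444, Pow(-65083, -1)) = Mul(325444, Rational(-1, 65083)) = Rational(-325444, 65083)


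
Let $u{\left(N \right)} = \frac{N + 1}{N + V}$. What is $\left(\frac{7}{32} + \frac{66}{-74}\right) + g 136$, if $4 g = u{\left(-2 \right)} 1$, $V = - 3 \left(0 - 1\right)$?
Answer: $- \frac{41053}{1184} \approx -34.673$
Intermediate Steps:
$V = 3$ ($V = \left(-3\right) \left(-1\right) = 3$)
$u{\left(N \right)} = \frac{1 + N}{3 + N}$ ($u{\left(N \right)} = \frac{N + 1}{N + 3} = \frac{1 + N}{3 + N}$)
$g = - \frac{1}{4}$ ($g = \frac{\frac{1 - 2}{3 - 2} \cdot 1}{4} = \frac{1^{-1} \left(-1\right) 1}{4} = \frac{1 \left(-1\right) 1}{4} = \frac{\left(-1\right) 1}{4} = \frac{1}{4} \left(-1\right) = - \frac{1}{4} \approx -0.25$)
$\left(\frac{7}{32} + \frac{66}{-74}\right) + g 136 = \left(\frac{7}{32} + \frac{66}{-74}\right) - 34 = \left(7 \cdot \frac{1}{32} + 66 \left(- \frac{1}{74}\right)\right) - 34 = \left(\frac{7}{32} - \frac{33}{37}\right) - 34 = - \frac{797}{1184} - 34 = - \frac{41053}{1184}$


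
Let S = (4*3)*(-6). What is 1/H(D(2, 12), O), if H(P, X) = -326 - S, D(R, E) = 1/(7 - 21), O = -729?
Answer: -1/254 ≈ -0.0039370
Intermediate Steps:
D(R, E) = -1/14 (D(R, E) = 1/(-14) = -1/14)
S = -72 (S = 12*(-6) = -72)
H(P, X) = -254 (H(P, X) = -326 - 1*(-72) = -326 + 72 = -254)
1/H(D(2, 12), O) = 1/(-254) = -1/254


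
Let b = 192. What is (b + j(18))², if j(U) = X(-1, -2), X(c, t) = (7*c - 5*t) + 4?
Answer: 39601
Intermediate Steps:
X(c, t) = 4 - 5*t + 7*c (X(c, t) = (-5*t + 7*c) + 4 = 4 - 5*t + 7*c)
j(U) = 7 (j(U) = 4 - 5*(-2) + 7*(-1) = 4 + 10 - 7 = 7)
(b + j(18))² = (192 + 7)² = 199² = 39601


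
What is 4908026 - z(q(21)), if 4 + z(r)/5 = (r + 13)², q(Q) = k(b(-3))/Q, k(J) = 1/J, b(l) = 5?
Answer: 10820375474/2205 ≈ 4.9072e+6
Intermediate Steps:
q(Q) = 1/(5*Q)
z(r) = -20 + 5*(13 + r)² (z(r) = -20 + 5*(r + 13)² = -20 + 5*(13 + r)²)
4908026 - z(q(21)) = 4908026 - (-20 + 5*(13 + (⅕)/21)²) = 4908026 - (-20 + 5*(13 + (⅕)*(1/21))²) = 4908026 - (-20 + 5*(13 + 1/105)²) = 4908026 - (-20 + 5*(1366/105)²) = 4908026 - (-20 + 5*(1865956/11025)) = 4908026 - (-20 + 1865956/2205) = 4908026 - 1*1821856/2205 = 4908026 - 1821856/2205 = 10820375474/2205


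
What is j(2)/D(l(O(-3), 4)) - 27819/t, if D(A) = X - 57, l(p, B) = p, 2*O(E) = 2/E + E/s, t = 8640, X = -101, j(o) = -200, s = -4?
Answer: -148189/75840 ≈ -1.9540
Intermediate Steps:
O(E) = 1/E - E/8 (O(E) = (2/E + E/(-4))/2 = (2/E + E*(-¼))/2 = (2/E - E/4)/2 = 1/E - E/8)
D(A) = -158 (D(A) = -101 - 57 = -158)
j(2)/D(l(O(-3), 4)) - 27819/t = -200/(-158) - 27819/8640 = -200*(-1/158) - 27819*1/8640 = 100/79 - 3091/960 = -148189/75840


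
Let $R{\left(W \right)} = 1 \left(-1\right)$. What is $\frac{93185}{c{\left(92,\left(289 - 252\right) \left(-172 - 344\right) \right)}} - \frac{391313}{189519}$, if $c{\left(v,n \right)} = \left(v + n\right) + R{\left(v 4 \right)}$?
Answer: $- \frac{25095666328}{3601050519} \approx -6.969$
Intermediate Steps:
$R{\left(W \right)} = -1$
$c{\left(v,n \right)} = -1 + n + v$ ($c{\left(v,n \right)} = \left(v + n\right) - 1 = \left(n + v\right) - 1 = -1 + n + v$)
$\frac{93185}{c{\left(92,\left(289 - 252\right) \left(-172 - 344\right) \right)}} - \frac{391313}{189519} = \frac{93185}{-1 + \left(289 - 252\right) \left(-172 - 344\right) + 92} - \frac{391313}{189519} = \frac{93185}{-1 + 37 \left(-516\right) + 92} - \frac{391313}{189519} = \frac{93185}{-1 - 19092 + 92} - \frac{391313}{189519} = \frac{93185}{-19001} - \frac{391313}{189519} = 93185 \left(- \frac{1}{19001}\right) - \frac{391313}{189519} = - \frac{93185}{19001} - \frac{391313}{189519} = - \frac{25095666328}{3601050519}$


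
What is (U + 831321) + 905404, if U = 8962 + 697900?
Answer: 2443587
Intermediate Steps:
U = 706862
(U + 831321) + 905404 = (706862 + 831321) + 905404 = 1538183 + 905404 = 2443587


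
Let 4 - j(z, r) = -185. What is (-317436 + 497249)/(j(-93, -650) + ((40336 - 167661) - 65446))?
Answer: -179813/192582 ≈ -0.93370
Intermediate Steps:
j(z, r) = 189 (j(z, r) = 4 - 1*(-185) = 4 + 185 = 189)
(-317436 + 497249)/(j(-93, -650) + ((40336 - 167661) - 65446)) = (-317436 + 497249)/(189 + ((40336 - 167661) - 65446)) = 179813/(189 + (-127325 - 65446)) = 179813/(189 - 192771) = 179813/(-192582) = 179813*(-1/192582) = -179813/192582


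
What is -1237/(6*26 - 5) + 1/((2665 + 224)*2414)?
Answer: -8626894751/1053080946 ≈ -8.1920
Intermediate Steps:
-1237/(6*26 - 5) + 1/((2665 + 224)*2414) = -1237/(156 - 5) + (1/2414)/2889 = -1237/151 + (1/2889)*(1/2414) = -1237*1/151 + 1/6974046 = -1237/151 + 1/6974046 = -8626894751/1053080946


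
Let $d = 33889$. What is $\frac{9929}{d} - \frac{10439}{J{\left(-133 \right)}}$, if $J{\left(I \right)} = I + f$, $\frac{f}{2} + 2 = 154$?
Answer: $- \frac{352069412}{5795019} \approx -60.754$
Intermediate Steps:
$f = 304$ ($f = -4 + 2 \cdot 154 = -4 + 308 = 304$)
$J{\left(I \right)} = 304 + I$ ($J{\left(I \right)} = I + 304 = 304 + I$)
$\frac{9929}{d} - \frac{10439}{J{\left(-133 \right)}} = \frac{9929}{33889} - \frac{10439}{304 - 133} = 9929 \cdot \frac{1}{33889} - \frac{10439}{171} = \frac{9929}{33889} - \frac{10439}{171} = - \frac{352069412}{5795019}$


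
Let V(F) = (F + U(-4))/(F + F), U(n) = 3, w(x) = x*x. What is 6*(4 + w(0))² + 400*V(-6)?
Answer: 196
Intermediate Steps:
w(x) = x²
V(F) = (3 + F)/(2*F) (V(F) = (F + 3)/(F + F) = (3 + F)/((2*F)) = (3 + F)*(1/(2*F)) = (3 + F)/(2*F))
6*(4 + w(0))² + 400*V(-6) = 6*(4 + 0²)² + 400*((½)*(3 - 6)/(-6)) = 6*(4 + 0)² + 400*((½)*(-⅙)*(-3)) = 6*4² + 400*(¼) = 6*16 + 100 = 96 + 100 = 196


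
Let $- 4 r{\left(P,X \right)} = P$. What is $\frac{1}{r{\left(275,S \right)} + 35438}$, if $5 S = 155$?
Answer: $\frac{4}{141477} \approx 2.8273 \cdot 10^{-5}$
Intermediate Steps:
$S = 31$ ($S = \frac{1}{5} \cdot 155 = 31$)
$r{\left(P,X \right)} = - \frac{P}{4}$
$\frac{1}{r{\left(275,S \right)} + 35438} = \frac{1}{\left(- \frac{1}{4}\right) 275 + 35438} = \frac{1}{- \frac{275}{4} + 35438} = \frac{1}{\frac{141477}{4}} = \frac{4}{141477}$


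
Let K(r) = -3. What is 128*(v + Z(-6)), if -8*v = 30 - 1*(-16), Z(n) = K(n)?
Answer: -1120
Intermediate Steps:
Z(n) = -3
v = -23/4 (v = -(30 - 1*(-16))/8 = -(30 + 16)/8 = -1/8*46 = -23/4 ≈ -5.7500)
128*(v + Z(-6)) = 128*(-23/4 - 3) = 128*(-35/4) = -1120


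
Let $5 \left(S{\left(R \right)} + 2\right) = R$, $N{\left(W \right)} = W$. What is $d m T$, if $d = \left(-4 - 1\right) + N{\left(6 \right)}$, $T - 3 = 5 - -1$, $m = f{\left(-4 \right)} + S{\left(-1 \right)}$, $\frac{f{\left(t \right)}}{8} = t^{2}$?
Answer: $\frac{5661}{5} \approx 1132.2$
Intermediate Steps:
$f{\left(t \right)} = 8 t^{2}$
$S{\left(R \right)} = -2 + \frac{R}{5}$
$m = \frac{629}{5}$ ($m = 8 \left(-4\right)^{2} + \left(-2 + \frac{1}{5} \left(-1\right)\right) = 8 \cdot 16 - \frac{11}{5} = 128 - \frac{11}{5} = \frac{629}{5} \approx 125.8$)
$T = 9$ ($T = 3 + \left(5 - -1\right) = 3 + \left(5 + 1\right) = 3 + 6 = 9$)
$d = 1$ ($d = \left(-4 - 1\right) + 6 = -5 + 6 = 1$)
$d m T = 1 \cdot \frac{629}{5} \cdot 9 = \frac{629}{5} \cdot 9 = \frac{5661}{5}$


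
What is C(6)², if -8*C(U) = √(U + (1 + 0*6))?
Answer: 7/64 ≈ 0.10938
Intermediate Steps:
C(U) = -√(1 + U)/8 (C(U) = -√(U + (1 + 0*6))/8 = -√(U + (1 + 0))/8 = -√(U + 1)/8 = -√(1 + U)/8)
C(6)² = (-√(1 + 6)/8)² = (-√7/8)² = 7/64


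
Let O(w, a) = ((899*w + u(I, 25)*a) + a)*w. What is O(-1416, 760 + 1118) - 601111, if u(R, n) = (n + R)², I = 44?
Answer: -10861394743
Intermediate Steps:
u(R, n) = (R + n)²
O(w, a) = w*(899*w + 4762*a) (O(w, a) = ((899*w + (44 + 25)²*a) + a)*w = ((899*w + 69²*a) + a)*w = ((899*w + 4761*a) + a)*w = (899*w + 4762*a)*w = w*(899*w + 4762*a))
O(-1416, 760 + 1118) - 601111 = -1416*(899*(-1416) + 4762*(760 + 1118)) - 601111 = -1416*(-1272984 + 4762*1878) - 601111 = -1416*(-1272984 + 8943036) - 601111 = -1416*7670052 - 601111 = -10860793632 - 601111 = -10861394743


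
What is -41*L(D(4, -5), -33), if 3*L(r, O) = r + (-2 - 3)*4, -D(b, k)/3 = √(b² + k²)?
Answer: 820/3 + 41*√41 ≈ 535.86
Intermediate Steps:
D(b, k) = -3*√(b² + k²)
L(r, O) = -20/3 + r/3 (L(r, O) = (r + (-2 - 3)*4)/3 = (r - 5*4)/3 = (r - 20)/3 = (-20 + r)/3 = -20/3 + r/3)
-41*L(D(4, -5), -33) = -41*(-20/3 + (-3*√(4² + (-5)²))/3) = -41*(-20/3 + (-3*√(16 + 25))/3) = -41*(-20/3 + (-3*√41)/3) = -41*(-20/3 - √41) = 820/3 + 41*√41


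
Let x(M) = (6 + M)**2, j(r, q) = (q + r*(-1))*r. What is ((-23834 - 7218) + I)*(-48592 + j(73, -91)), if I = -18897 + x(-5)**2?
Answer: 3025050672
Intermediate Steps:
j(r, q) = r*(q - r) (j(r, q) = (q - r)*r = r*(q - r))
I = -18896 (I = -18897 + ((6 - 5)**2)**2 = -18897 + (1**2)**2 = -18897 + 1**2 = -18897 + 1 = -18896)
((-23834 - 7218) + I)*(-48592 + j(73, -91)) = ((-23834 - 7218) - 18896)*(-48592 + 73*(-91 - 1*73)) = (-31052 - 18896)*(-48592 + 73*(-91 - 73)) = -49948*(-48592 + 73*(-164)) = -49948*(-48592 - 11972) = -49948*(-60564) = 3025050672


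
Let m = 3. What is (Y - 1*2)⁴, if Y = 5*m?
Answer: 28561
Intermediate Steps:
Y = 15 (Y = 5*3 = 15)
(Y - 1*2)⁴ = (15 - 1*2)⁴ = (15 - 2)⁴ = 13⁴ = 28561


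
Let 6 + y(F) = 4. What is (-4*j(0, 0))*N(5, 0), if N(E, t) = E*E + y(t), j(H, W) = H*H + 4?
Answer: -368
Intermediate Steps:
j(H, W) = 4 + H² (j(H, W) = H² + 4 = 4 + H²)
y(F) = -2 (y(F) = -6 + 4 = -2)
N(E, t) = -2 + E² (N(E, t) = E*E - 2 = E² - 2 = -2 + E²)
(-4*j(0, 0))*N(5, 0) = (-4*(4 + 0²))*(-2 + 5²) = (-4*(4 + 0))*(-2 + 25) = -4*4*23 = -16*23 = -368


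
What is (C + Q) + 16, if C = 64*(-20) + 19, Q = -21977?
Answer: -23222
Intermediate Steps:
C = -1261 (C = -1280 + 19 = -1261)
(C + Q) + 16 = (-1261 - 21977) + 16 = -23238 + 16 = -23222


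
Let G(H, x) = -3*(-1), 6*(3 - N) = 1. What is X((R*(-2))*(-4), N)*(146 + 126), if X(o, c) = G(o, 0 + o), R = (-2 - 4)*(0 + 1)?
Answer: 816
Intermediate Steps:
N = 17/6 (N = 3 - ⅙*1 = 3 - ⅙ = 17/6 ≈ 2.8333)
R = -6 (R = -6*1 = -6)
G(H, x) = 3
X(o, c) = 3
X((R*(-2))*(-4), N)*(146 + 126) = 3*(146 + 126) = 3*272 = 816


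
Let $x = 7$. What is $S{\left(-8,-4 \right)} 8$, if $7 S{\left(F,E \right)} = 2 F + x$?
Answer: $- \frac{72}{7} \approx -10.286$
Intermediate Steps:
$S{\left(F,E \right)} = 1 + \frac{2 F}{7}$ ($S{\left(F,E \right)} = \frac{2 F + 7}{7} = \frac{7 + 2 F}{7} = 1 + \frac{2 F}{7}$)
$S{\left(-8,-4 \right)} 8 = \left(1 + \frac{2}{7} \left(-8\right)\right) 8 = \left(1 - \frac{16}{7}\right) 8 = \left(- \frac{9}{7}\right) 8 = - \frac{72}{7}$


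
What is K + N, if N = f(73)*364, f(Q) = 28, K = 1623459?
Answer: 1633651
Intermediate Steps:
N = 10192 (N = 28*364 = 10192)
K + N = 1623459 + 10192 = 1633651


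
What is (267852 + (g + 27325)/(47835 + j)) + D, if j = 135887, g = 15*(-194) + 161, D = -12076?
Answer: 23495851424/91861 ≈ 2.5578e+5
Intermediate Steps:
g = -2749 (g = -2910 + 161 = -2749)
(267852 + (g + 27325)/(47835 + j)) + D = (267852 + (-2749 + 27325)/(47835 + 135887)) - 12076 = (267852 + 24576/183722) - 12076 = (267852 + 24576*(1/183722)) - 12076 = (267852 + 12288/91861) - 12076 = 24605164860/91861 - 12076 = 23495851424/91861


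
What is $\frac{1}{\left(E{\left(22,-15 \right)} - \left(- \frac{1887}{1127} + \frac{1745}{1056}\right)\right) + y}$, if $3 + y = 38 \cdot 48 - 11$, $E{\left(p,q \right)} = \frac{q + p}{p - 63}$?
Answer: $\frac{48794592}{88310949073} \approx 0.00055253$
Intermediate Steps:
$E{\left(p,q \right)} = \frac{p + q}{-63 + p}$
$y = 1810$ ($y = -3 + \left(38 \cdot 48 - 11\right) = -3 + \left(1824 - 11\right) = -3 + 1813 = 1810$)
$\frac{1}{\left(E{\left(22,-15 \right)} - \left(- \frac{1887}{1127} + \frac{1745}{1056}\right)\right) + y} = \frac{1}{\left(\frac{22 - 15}{-63 + 22} - \left(- \frac{1887}{1127} + \frac{1745}{1056}\right)\right) + 1810} = \frac{1}{\left(\frac{1}{-41} \cdot 7 - \left(\left(-1887\right) \frac{1}{1127} + 1745 \cdot \frac{1}{1056}\right)\right) + 1810} = \frac{1}{\left(\left(- \frac{1}{41}\right) 7 - \left(- \frac{1887}{1127} + \frac{1745}{1056}\right)\right) + 1810} = \frac{1}{\left(- \frac{7}{41} - - \frac{26057}{1190112}\right) + 1810} = \frac{1}{\left(- \frac{7}{41} + \frac{26057}{1190112}\right) + 1810} = \frac{1}{- \frac{7262447}{48794592} + 1810} = \frac{1}{\frac{88310949073}{48794592}} = \frac{48794592}{88310949073}$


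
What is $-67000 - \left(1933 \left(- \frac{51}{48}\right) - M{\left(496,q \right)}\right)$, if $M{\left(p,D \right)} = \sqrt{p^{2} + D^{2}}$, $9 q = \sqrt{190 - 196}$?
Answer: $- \frac{1039139}{16} + \frac{\sqrt{19927290}}{9} \approx -64450.0$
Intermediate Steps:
$q = \frac{i \sqrt{6}}{9}$ ($q = \frac{\sqrt{190 - 196}}{9} = \frac{\sqrt{-6}}{9} = \frac{i \sqrt{6}}{9} \approx 0.27217 i$)
$M{\left(p,D \right)} = \sqrt{D^{2} + p^{2}}$
$-67000 - \left(1933 \left(- \frac{51}{48}\right) - M{\left(496,q \right)}\right) = -67000 - \left(1933 \left(- \frac{51}{48}\right) - \sqrt{\left(\frac{i \sqrt{6}}{9}\right)^{2} + 496^{2}}\right) = -67000 - \left(1933 \left(\left(-51\right) \frac{1}{48}\right) - \sqrt{- \frac{2}{27} + 246016}\right) = -67000 - \left(1933 \left(- \frac{17}{16}\right) - \sqrt{\frac{6642430}{27}}\right) = -67000 - \left(- \frac{32861}{16} - \frac{\sqrt{19927290}}{9}\right) = -67000 + \left(\frac{32861}{16} + \frac{\sqrt{19927290}}{9}\right) = - \frac{1039139}{16} + \frac{\sqrt{19927290}}{9}$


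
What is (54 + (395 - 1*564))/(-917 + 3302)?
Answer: -23/477 ≈ -0.048218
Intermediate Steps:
(54 + (395 - 1*564))/(-917 + 3302) = (54 + (395 - 564))/2385 = (54 - 169)*(1/2385) = -115*1/2385 = -23/477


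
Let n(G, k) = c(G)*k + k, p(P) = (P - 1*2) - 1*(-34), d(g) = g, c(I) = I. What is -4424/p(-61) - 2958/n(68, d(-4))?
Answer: 217801/1334 ≈ 163.27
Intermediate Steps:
p(P) = 32 + P (p(P) = (P - 2) + 34 = (-2 + P) + 34 = 32 + P)
n(G, k) = k + G*k (n(G, k) = G*k + k = k + G*k)
-4424/p(-61) - 2958/n(68, d(-4)) = -4424/(32 - 61) - 2958*(-1/(4*(1 + 68))) = -4424/(-29) - 2958/((-4*69)) = -4424*(-1/29) - 2958/(-276) = 4424/29 - 2958*(-1/276) = 4424/29 + 493/46 = 217801/1334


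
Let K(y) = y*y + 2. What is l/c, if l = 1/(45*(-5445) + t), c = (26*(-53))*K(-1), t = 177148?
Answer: 1/280603518 ≈ 3.5637e-9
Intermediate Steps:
K(y) = 2 + y² (K(y) = y² + 2 = 2 + y²)
c = -4134 (c = (26*(-53))*(2 + (-1)²) = -1378*(2 + 1) = -1378*3 = -4134)
l = -1/67877 (l = 1/(45*(-5445) + 177148) = 1/(-245025 + 177148) = 1/(-67877) = -1/67877 ≈ -1.4733e-5)
l/c = -1/67877/(-4134) = -1/67877*(-1/4134) = 1/280603518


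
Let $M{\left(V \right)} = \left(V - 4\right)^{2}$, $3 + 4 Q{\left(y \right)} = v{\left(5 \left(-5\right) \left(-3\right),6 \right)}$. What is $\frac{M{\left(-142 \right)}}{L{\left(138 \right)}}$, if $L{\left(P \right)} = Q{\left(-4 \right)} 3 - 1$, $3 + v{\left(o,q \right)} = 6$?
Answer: $-21316$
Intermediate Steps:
$v{\left(o,q \right)} = 3$ ($v{\left(o,q \right)} = -3 + 6 = 3$)
$Q{\left(y \right)} = 0$ ($Q{\left(y \right)} = - \frac{3}{4} + \frac{1}{4} \cdot 3 = - \frac{3}{4} + \frac{3}{4} = 0$)
$M{\left(V \right)} = \left(-4 + V\right)^{2}$
$L{\left(P \right)} = -1$ ($L{\left(P \right)} = 0 \cdot 3 - 1 = 0 - 1 = -1$)
$\frac{M{\left(-142 \right)}}{L{\left(138 \right)}} = \frac{\left(-4 - 142\right)^{2}}{-1} = \left(-146\right)^{2} \left(-1\right) = 21316 \left(-1\right) = -21316$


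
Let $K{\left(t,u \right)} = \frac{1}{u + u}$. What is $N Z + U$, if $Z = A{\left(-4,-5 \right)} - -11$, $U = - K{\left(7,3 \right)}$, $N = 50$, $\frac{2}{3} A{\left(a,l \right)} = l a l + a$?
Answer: $- \frac{43501}{6} \approx -7250.2$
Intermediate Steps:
$A{\left(a,l \right)} = \frac{3 a}{2} + \frac{3 a l^{2}}{2}$ ($A{\left(a,l \right)} = \frac{3 \left(l a l + a\right)}{2} = \frac{3 \left(a l l + a\right)}{2} = \frac{3 \left(a l^{2} + a\right)}{2} = \frac{3 \left(a + a l^{2}\right)}{2} = \frac{3 a}{2} + \frac{3 a l^{2}}{2}$)
$K{\left(t,u \right)} = \frac{1}{2 u}$
$U = - \frac{1}{6}$ ($U = - \frac{1}{2 \cdot 3} = \left(-1\right) \frac{1}{6} = - \frac{1}{6} \approx -0.16667$)
$Z = -145$ ($Z = \frac{3}{2} \left(-4\right) \left(1 + \left(-5\right)^{2}\right) - -11 = \frac{3}{2} \left(-4\right) \left(1 + 25\right) + 11 = \frac{3}{2} \left(-4\right) 26 + 11 = -156 + 11 = -145$)
$N Z + U = 50 \left(-145\right) - \frac{1}{6} = -7250 - \frac{1}{6} = - \frac{43501}{6}$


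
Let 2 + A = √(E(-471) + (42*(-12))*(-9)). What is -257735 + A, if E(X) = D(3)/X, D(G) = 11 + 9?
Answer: -257737 + 2*√251565339/471 ≈ -2.5767e+5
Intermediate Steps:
D(G) = 20
E(X) = 20/X
A = -2 + 2*√251565339/471 (A = -2 + √(20/(-471) + (42*(-12))*(-9)) = -2 + √(20*(-1/471) - 504*(-9)) = -2 + √(-20/471 + 4536) = -2 + √(2136436/471) = -2 + 2*√251565339/471 ≈ 65.349)
-257735 + A = -257735 + (-2 + 2*√251565339/471) = -257737 + 2*√251565339/471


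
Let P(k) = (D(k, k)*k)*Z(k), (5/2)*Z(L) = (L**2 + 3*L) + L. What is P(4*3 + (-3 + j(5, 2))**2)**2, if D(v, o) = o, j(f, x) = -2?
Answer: 17251944374116/25 ≈ 6.9008e+11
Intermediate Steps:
Z(L) = 2*L**2/5 + 8*L/5 (Z(L) = 2*((L**2 + 3*L) + L)/5 = 2*(L**2 + 4*L)/5 = 2*L**2/5 + 8*L/5)
P(k) = 2*k**3*(4 + k)/5 (P(k) = (k*k)*(2*k*(4 + k)/5) = k**2*(2*k*(4 + k)/5) = 2*k**3*(4 + k)/5)
P(4*3 + (-3 + j(5, 2))**2)**2 = (2*(4*3 + (-3 - 2)**2)**3*(4 + (4*3 + (-3 - 2)**2))/5)**2 = (2*(12 + (-5)**2)**3*(4 + (12 + (-5)**2))/5)**2 = (2*(12 + 25)**3*(4 + (12 + 25))/5)**2 = ((2/5)*37**3*(4 + 37))**2 = ((2/5)*50653*41)**2 = (4153546/5)**2 = 17251944374116/25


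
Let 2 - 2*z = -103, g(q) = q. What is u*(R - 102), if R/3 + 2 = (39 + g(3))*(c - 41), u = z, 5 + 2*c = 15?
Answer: -243810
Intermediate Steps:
c = 5 (c = -5/2 + (½)*15 = -5/2 + 15/2 = 5)
z = 105/2 (z = 1 - ½*(-103) = 1 + 103/2 = 105/2 ≈ 52.500)
u = 105/2 ≈ 52.500
R = -4542 (R = -6 + 3*((39 + 3)*(5 - 41)) = -6 + 3*(42*(-36)) = -6 + 3*(-1512) = -6 - 4536 = -4542)
u*(R - 102) = 105*(-4542 - 102)/2 = (105/2)*(-4644) = -243810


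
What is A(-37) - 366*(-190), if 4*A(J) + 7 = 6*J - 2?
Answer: 277929/4 ≈ 69482.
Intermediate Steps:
A(J) = -9/4 + 3*J/2 (A(J) = -7/4 + (6*J - 2)/4 = -7/4 + (-2 + 6*J)/4 = -7/4 + (-1/2 + 3*J/2) = -9/4 + 3*J/2)
A(-37) - 366*(-190) = (-9/4 + (3/2)*(-37)) - 366*(-190) = (-9/4 - 111/2) + 69540 = -231/4 + 69540 = 277929/4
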